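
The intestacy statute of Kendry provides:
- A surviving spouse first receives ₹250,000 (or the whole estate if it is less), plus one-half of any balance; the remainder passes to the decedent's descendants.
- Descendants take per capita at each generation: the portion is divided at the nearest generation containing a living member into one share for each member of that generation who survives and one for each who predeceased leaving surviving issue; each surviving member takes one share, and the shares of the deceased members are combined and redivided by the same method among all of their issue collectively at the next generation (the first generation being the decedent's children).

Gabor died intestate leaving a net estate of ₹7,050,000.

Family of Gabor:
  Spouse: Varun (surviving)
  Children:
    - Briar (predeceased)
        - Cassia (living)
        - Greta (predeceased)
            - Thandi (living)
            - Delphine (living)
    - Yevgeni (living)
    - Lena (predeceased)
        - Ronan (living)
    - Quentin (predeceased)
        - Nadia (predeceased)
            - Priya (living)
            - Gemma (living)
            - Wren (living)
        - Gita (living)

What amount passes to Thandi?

Thandi receives ₹204,000.

Varun first takes ₹250,000, leaving a balance of ₹6,800,000. Varun then takes one-half of the balance (₹3,400,000), for a total of ₹3,650,000. The remaining ₹3,400,000 passes to the descendants.
The descendants' portion (₹3,400,000) is divided at the children's generation into 4 shares of ₹850,000. Yevgeni takes ₹850,000. The 3 shares of the deceased (Briar, Lena, and Quentin) are combined into a pool of ₹2,550,000.
That pool (₹2,550,000) is divided at the grandchildren's generation into 5 shares of ₹510,000. Cassia, Ronan, and Gita each take ₹510,000. The 2 shares of the deceased (Greta and Nadia) are combined into a pool of ₹1,020,000.
That pool (₹1,020,000) is divided at the great-grandchildren's generation equally among Thandi, Delphine, Priya, Gemma, and Wren: ₹204,000 each.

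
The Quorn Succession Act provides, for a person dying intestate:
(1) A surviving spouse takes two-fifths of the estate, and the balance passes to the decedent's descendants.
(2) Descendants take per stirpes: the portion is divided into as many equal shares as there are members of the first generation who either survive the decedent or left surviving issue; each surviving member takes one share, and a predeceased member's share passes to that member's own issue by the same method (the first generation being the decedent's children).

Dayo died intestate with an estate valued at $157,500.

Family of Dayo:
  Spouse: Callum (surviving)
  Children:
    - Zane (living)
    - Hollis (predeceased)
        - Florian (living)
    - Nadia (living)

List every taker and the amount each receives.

Callum: $63,000; Zane: $31,500; Florian: $31,500; Nadia: $31,500

Callum takes two-fifths of $157,500 = $63,000. The remaining $94,500 passes to the descendants.
The descendants' portion ($94,500) is divided into 3 shares of $31,500: Zane and Nadia each take $31,500; Hollis's $31,500 share passes to Hollis's issue.
Hollis's share ($31,500) passes entirely to Florian.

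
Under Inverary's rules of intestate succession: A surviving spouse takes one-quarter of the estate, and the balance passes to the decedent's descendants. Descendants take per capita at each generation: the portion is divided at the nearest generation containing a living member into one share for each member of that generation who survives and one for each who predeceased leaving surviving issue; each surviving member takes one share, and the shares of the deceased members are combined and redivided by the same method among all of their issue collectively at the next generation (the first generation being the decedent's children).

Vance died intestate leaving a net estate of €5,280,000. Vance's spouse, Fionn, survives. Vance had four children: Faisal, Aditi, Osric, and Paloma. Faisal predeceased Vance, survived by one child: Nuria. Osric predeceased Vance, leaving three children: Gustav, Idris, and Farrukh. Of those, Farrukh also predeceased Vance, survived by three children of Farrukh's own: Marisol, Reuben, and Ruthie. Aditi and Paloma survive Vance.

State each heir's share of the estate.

Fionn takes one-quarter of €5,280,000 = €1,320,000. The remaining €3,960,000 passes to the descendants.
The descendants' portion (€3,960,000) is divided at the children's generation into 4 shares of €990,000. Aditi and Paloma each take €990,000. The 2 shares of the deceased (Faisal and Osric) are combined into a pool of €1,980,000.
That pool (€1,980,000) is divided at the grandchildren's generation into 4 shares of €495,000. Nuria, Gustav, and Idris each take €495,000. The remaining share for the deceased Farrukh (€495,000) is carried to the next generation.
That pool (€495,000) is divided at the great-grandchildren's generation equally among Marisol, Reuben, and Ruthie: €165,000 each.

Fionn: €1,320,000; Nuria: €495,000; Aditi: €990,000; Gustav: €495,000; Idris: €495,000; Marisol: €165,000; Reuben: €165,000; Ruthie: €165,000; Paloma: €990,000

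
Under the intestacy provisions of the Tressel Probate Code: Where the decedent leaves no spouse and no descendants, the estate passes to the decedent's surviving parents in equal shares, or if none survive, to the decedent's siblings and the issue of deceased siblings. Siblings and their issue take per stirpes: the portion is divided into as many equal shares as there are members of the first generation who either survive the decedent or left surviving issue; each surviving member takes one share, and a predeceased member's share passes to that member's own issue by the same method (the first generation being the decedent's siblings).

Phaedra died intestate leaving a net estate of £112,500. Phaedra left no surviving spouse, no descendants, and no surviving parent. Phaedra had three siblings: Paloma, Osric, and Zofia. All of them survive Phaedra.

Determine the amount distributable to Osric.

Osric receives £37,500.

The entire £112,500 passes to the siblings and their issue.
That amount (£112,500) is divided into 3 shares of £37,500: Paloma, Osric, and Zofia each take £37,500.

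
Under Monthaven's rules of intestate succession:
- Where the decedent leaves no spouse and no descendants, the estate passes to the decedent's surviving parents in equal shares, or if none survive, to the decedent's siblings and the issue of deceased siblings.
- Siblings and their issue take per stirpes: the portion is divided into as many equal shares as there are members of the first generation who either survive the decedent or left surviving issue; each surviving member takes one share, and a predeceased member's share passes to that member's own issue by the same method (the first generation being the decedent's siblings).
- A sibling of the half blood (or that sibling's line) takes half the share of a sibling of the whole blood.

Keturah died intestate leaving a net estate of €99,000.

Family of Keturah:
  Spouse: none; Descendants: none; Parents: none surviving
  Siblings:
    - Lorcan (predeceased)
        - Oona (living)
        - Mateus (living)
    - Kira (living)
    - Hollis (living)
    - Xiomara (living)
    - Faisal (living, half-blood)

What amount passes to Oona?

The entire €99,000 passes to the siblings and their issue.
Counting each half-blood sibling's line as half a unit, there are 9/2 units in €99,000, so one unit is €22,000. Whole-blood lines (Lorcan, Kira, Hollis, and Xiomara) take €22,000 each; half-blood lines (Faisal) take €11,000 each.
Lorcan's share (€22,000) is divided into 2 shares of €11,000: Oona and Mateus each take €11,000.

Oona receives €11,000.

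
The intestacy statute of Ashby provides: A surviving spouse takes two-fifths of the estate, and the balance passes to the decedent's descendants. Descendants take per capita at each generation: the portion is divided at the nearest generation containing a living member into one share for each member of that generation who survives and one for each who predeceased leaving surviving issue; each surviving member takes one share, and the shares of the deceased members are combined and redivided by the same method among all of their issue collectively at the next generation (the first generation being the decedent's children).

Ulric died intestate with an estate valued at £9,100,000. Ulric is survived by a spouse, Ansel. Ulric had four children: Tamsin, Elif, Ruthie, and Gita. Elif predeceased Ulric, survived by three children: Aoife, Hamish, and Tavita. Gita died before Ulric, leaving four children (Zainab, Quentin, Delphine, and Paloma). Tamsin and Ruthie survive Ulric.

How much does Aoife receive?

Ansel takes two-fifths of £9,100,000 = £3,640,000. The remaining £5,460,000 passes to the descendants.
The descendants' portion (£5,460,000) is divided at the children's generation into 4 shares of £1,365,000. Tamsin and Ruthie each take £1,365,000. The 2 shares of the deceased (Elif and Gita) are combined into a pool of £2,730,000.
That pool (£2,730,000) is divided at the grandchildren's generation equally among Aoife, Hamish, Tavita, Zainab, Quentin, Delphine, and Paloma: £390,000 each.

Aoife receives £390,000.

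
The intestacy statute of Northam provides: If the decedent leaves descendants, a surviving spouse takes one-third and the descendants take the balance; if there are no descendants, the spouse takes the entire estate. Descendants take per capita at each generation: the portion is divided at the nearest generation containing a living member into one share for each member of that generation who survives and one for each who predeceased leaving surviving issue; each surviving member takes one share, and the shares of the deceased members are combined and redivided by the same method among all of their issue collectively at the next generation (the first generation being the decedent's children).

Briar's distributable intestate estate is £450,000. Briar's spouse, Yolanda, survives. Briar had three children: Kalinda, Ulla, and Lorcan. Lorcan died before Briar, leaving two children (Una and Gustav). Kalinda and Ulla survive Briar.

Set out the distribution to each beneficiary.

Yolanda takes one-third of £450,000 = £150,000. The remaining £300,000 passes to the descendants.
The descendants' portion (£300,000) is divided at the children's generation into 3 shares of £100,000. Kalinda and Ulla each take £100,000. The remaining share for the deceased Lorcan (£100,000) is carried to the next generation.
That pool (£100,000) is divided at the grandchildren's generation equally among Una and Gustav: £50,000 each.

Yolanda: £150,000; Kalinda: £100,000; Ulla: £100,000; Una: £50,000; Gustav: £50,000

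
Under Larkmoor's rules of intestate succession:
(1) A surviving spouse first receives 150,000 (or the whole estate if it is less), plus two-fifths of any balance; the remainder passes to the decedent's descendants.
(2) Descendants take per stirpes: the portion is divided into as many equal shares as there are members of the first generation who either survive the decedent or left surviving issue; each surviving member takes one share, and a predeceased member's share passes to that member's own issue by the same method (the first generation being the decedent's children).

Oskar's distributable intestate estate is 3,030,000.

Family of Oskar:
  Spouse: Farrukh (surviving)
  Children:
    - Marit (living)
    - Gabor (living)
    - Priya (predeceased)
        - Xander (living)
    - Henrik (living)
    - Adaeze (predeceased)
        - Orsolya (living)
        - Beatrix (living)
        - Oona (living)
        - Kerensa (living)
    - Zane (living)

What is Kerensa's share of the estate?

Farrukh first takes 150,000, leaving a balance of 2,880,000. Farrukh then takes two-fifths of the balance (1,152,000), for a total of 1,302,000. The remaining 1,728,000 passes to the descendants.
The descendants' portion (1,728,000) is divided into 6 shares of 288,000: Marit, Gabor, Henrik, and Zane each take 288,000; Priya's 288,000 share passes to Priya's issue; Adaeze's 288,000 share passes to Adaeze's issue.
Priya's share (288,000) passes entirely to Xander.
Adaeze's share (288,000) is divided into 4 shares of 72,000: Orsolya, Beatrix, Oona, and Kerensa each take 72,000.

Kerensa receives 72,000.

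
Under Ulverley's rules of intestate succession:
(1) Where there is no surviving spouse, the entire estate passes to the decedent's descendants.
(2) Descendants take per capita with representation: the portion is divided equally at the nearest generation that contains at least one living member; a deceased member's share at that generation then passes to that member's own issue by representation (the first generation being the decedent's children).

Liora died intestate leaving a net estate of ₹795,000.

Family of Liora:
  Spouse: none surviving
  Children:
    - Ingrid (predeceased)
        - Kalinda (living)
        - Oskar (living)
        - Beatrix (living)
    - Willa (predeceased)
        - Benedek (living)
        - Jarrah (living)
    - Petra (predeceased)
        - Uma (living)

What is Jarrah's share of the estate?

Jarrah receives ₹132,500.

The entire ₹795,000 passes to the descendants.
No child survives, so the initial division is made at the grandchildren's generation.
That amount (₹795,000) is divided into 6 shares of ₹132,500: Kalinda, Oskar, Beatrix, Benedek, Jarrah, and Uma each take ₹132,500.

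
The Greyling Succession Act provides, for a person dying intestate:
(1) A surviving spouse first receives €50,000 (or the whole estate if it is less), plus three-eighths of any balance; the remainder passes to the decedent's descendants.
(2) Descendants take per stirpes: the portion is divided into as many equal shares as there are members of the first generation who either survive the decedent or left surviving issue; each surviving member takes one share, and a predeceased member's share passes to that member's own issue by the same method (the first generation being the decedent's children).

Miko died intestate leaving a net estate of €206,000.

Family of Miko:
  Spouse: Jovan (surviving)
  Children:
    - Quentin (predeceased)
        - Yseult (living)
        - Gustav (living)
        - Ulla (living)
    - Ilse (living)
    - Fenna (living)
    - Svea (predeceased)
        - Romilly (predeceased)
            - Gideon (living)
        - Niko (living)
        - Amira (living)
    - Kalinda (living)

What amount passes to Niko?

Jovan first takes €50,000, leaving a balance of €156,000. Jovan then takes three-eighths of the balance (€58,500), for a total of €108,500. The remaining €97,500 passes to the descendants.
The descendants' portion (€97,500) is divided into 5 shares of €19,500: Ilse, Fenna, and Kalinda each take €19,500; Quentin's €19,500 share passes to Quentin's issue; Svea's €19,500 share passes to Svea's issue.
Quentin's share (€19,500) is divided into 3 shares of €6,500: Yseult, Gustav, and Ulla each take €6,500.
Svea's share (€19,500) is divided into 3 shares of €6,500: Niko and Amira each take €6,500; Romilly's €6,500 share passes to Romilly's issue.
Romilly's share (€6,500) passes entirely to Gideon.

Niko receives €6,500.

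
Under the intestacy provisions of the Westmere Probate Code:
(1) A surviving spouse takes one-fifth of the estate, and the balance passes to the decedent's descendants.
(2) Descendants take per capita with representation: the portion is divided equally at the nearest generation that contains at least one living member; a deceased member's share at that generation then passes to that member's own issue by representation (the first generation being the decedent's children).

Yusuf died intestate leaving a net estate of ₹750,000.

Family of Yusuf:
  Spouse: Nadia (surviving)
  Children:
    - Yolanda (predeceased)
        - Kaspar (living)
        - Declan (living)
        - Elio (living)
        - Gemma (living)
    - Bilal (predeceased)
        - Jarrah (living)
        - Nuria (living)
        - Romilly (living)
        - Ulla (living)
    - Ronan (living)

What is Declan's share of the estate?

Nadia takes one-fifth of ₹750,000 = ₹150,000. The remaining ₹600,000 passes to the descendants.
The descendants' portion (₹600,000) is divided into 3 shares of ₹200,000: Ronan takes ₹200,000; Yolanda's ₹200,000 share passes to Yolanda's issue; Bilal's ₹200,000 share passes to Bilal's issue.
Yolanda's share (₹200,000) is divided into 4 shares of ₹50,000: Kaspar, Declan, Elio, and Gemma each take ₹50,000.
Bilal's share (₹200,000) is divided into 4 shares of ₹50,000: Jarrah, Nuria, Romilly, and Ulla each take ₹50,000.

Declan receives ₹50,000.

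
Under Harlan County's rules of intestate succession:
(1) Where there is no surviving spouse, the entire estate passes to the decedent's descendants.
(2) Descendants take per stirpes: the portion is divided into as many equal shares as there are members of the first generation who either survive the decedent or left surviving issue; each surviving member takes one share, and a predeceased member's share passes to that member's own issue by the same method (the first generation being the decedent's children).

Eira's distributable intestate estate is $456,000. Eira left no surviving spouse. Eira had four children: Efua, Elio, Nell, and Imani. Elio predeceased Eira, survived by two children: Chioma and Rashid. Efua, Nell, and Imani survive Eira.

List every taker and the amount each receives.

The entire $456,000 passes to the descendants.
That amount ($456,000) is divided into 4 shares of $114,000: Efua, Nell, and Imani each take $114,000; Elio's $114,000 share passes to Elio's issue.
Elio's share ($114,000) is divided into 2 shares of $57,000: Chioma and Rashid each take $57,000.

Efua: $114,000; Chioma: $57,000; Rashid: $57,000; Nell: $114,000; Imani: $114,000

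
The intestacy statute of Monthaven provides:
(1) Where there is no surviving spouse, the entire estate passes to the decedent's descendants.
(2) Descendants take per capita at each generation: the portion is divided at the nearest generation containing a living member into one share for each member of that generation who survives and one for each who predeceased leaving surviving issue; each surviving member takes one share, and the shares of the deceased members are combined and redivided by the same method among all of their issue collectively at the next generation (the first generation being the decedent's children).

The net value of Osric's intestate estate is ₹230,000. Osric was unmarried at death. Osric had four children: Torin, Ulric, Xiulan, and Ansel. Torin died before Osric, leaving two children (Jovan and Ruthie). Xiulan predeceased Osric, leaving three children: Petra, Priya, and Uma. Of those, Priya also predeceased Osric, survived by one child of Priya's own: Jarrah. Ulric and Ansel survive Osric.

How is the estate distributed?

Jovan: ₹23,000; Ruthie: ₹23,000; Ulric: ₹57,500; Petra: ₹23,000; Jarrah: ₹23,000; Uma: ₹23,000; Ansel: ₹57,500

The entire ₹230,000 passes to the descendants.
That amount (₹230,000) is divided at the children's generation into 4 shares of ₹57,500. Ulric and Ansel each take ₹57,500. The 2 shares of the deceased (Torin and Xiulan) are combined into a pool of ₹115,000.
That pool (₹115,000) is divided at the grandchildren's generation into 5 shares of ₹23,000. Jovan, Ruthie, Petra, and Uma each take ₹23,000. The remaining share for the deceased Priya (₹23,000) is carried to the next generation.
That pool (₹23,000) passes entirely to Jarrah, the sole taker at the great-grandchildren's generation.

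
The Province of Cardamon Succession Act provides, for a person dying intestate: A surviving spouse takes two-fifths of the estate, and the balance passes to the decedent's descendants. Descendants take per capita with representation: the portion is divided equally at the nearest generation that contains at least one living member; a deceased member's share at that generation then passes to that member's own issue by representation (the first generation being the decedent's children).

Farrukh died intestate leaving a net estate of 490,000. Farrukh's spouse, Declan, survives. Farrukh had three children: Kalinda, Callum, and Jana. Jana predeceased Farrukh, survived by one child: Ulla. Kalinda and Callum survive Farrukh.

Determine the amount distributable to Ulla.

Ulla receives 98,000.

Declan takes two-fifths of 490,000 = 196,000. The remaining 294,000 passes to the descendants.
The descendants' portion (294,000) is divided into 3 shares of 98,000: Kalinda and Callum each take 98,000; Jana's 98,000 share passes to Jana's issue.
Jana's share (98,000) passes entirely to Ulla.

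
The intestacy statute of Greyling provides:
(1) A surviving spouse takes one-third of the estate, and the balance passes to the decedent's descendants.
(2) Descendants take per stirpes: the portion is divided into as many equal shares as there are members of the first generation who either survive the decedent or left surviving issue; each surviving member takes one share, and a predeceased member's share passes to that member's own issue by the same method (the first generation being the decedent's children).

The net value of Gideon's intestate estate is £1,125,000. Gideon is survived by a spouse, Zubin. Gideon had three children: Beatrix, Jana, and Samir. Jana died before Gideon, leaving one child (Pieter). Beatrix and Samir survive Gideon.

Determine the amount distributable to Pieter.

Pieter receives £250,000.

Zubin takes one-third of £1,125,000 = £375,000. The remaining £750,000 passes to the descendants.
The descendants' portion (£750,000) is divided into 3 shares of £250,000: Beatrix and Samir each take £250,000; Jana's £250,000 share passes to Jana's issue.
Jana's share (£250,000) passes entirely to Pieter.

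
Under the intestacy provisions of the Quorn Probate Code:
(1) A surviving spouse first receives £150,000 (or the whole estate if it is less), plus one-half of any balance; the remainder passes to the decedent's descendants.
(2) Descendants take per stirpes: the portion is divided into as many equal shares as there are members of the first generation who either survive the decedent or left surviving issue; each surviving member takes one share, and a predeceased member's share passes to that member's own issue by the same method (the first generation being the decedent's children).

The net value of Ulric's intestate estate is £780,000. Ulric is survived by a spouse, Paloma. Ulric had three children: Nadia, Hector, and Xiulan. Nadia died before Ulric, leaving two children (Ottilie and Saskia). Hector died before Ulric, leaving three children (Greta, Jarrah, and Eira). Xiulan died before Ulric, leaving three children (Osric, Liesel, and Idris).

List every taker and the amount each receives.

Paloma: £465,000; Ottilie: £52,500; Saskia: £52,500; Greta: £35,000; Jarrah: £35,000; Eira: £35,000; Osric: £35,000; Liesel: £35,000; Idris: £35,000

Paloma first takes £150,000, leaving a balance of £630,000. Paloma then takes one-half of the balance (£315,000), for a total of £465,000. The remaining £315,000 passes to the descendants.
The descendants' portion (£315,000) is divided into 3 shares of £105,000: Nadia's £105,000 share passes to Nadia's issue; Hector's £105,000 share passes to Hector's issue; Xiulan's £105,000 share passes to Xiulan's issue.
Nadia's share (£105,000) is divided into 2 shares of £52,500: Ottilie and Saskia each take £52,500.
Hector's share (£105,000) is divided into 3 shares of £35,000: Greta, Jarrah, and Eira each take £35,000.
Xiulan's share (£105,000) is divided into 3 shares of £35,000: Osric, Liesel, and Idris each take £35,000.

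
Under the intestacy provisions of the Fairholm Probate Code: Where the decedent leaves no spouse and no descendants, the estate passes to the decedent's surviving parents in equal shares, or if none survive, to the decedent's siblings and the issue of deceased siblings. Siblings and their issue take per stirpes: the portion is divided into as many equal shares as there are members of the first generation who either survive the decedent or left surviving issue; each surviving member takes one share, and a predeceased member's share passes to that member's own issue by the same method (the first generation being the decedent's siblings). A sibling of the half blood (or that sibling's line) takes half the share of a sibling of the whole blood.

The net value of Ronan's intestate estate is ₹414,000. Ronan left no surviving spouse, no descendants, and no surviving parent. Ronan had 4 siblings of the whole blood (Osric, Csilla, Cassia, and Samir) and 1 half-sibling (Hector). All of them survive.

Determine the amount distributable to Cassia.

The entire ₹414,000 passes to the siblings and their issue.
Counting each half-blood sibling's line as half a unit, there are 9/2 units in ₹414,000, so one unit is ₹92,000. Whole-blood lines (Osric, Csilla, Cassia, and Samir) take ₹92,000 each; half-blood lines (Hector) take ₹46,000 each.

Cassia receives ₹92,000.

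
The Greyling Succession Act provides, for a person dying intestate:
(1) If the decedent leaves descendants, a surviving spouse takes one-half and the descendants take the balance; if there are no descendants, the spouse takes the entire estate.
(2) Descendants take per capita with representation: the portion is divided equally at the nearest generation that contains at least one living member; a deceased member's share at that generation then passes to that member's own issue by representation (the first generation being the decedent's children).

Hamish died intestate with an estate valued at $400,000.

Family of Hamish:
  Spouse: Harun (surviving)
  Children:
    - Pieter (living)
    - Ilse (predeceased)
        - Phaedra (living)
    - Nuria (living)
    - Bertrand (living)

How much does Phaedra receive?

Phaedra receives $50,000.

Harun takes one-half of $400,000 = $200,000. The remaining $200,000 passes to the descendants.
The descendants' portion ($200,000) is divided into 4 shares of $50,000: Pieter, Nuria, and Bertrand each take $50,000; Ilse's $50,000 share passes to Ilse's issue.
Ilse's share ($50,000) passes entirely to Phaedra.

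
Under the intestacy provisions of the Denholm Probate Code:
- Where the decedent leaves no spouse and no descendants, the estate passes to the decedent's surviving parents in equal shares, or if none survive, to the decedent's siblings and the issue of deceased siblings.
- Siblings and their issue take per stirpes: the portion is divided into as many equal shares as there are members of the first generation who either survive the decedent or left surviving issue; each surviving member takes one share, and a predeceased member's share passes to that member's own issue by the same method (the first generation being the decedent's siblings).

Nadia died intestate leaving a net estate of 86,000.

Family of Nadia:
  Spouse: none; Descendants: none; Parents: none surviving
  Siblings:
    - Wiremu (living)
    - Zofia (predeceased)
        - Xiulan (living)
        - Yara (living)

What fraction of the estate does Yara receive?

The entire 86,000 passes to the siblings and their issue.
That amount (86,000) is divided into 2 shares of 43,000: Wiremu takes 43,000; Zofia's 43,000 share passes to Zofia's issue.
Zofia's share (43,000) is divided into 2 shares of 21,500: Xiulan and Yara each take 21,500.

Yara receives 1/4 of the estate.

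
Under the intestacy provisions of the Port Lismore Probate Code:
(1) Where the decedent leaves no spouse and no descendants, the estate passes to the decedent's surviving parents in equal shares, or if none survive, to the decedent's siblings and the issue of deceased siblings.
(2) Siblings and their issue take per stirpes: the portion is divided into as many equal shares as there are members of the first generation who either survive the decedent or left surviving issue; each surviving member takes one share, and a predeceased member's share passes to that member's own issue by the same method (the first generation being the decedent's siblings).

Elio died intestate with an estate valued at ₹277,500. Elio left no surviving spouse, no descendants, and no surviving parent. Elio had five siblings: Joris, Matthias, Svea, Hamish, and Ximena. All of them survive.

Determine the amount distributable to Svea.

Svea receives ₹55,500.

The entire ₹277,500 passes to the siblings and their issue.
That amount (₹277,500) is divided into 5 shares of ₹55,500: Joris, Matthias, Svea, Hamish, and Ximena each take ₹55,500.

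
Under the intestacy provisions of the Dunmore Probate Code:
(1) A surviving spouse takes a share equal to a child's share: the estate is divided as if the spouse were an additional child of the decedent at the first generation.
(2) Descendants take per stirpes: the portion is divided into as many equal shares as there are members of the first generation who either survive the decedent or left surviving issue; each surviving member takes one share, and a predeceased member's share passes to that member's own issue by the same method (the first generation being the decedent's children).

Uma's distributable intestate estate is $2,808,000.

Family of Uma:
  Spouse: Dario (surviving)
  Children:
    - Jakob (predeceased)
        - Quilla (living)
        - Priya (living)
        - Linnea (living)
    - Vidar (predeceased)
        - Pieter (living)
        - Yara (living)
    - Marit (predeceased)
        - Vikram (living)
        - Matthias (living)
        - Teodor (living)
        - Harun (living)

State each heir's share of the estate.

The spouse counts as an additional share at the children's level, so there are 4 primary shares of $702,000. Dario takes one such share ($702,000).
The children's combined portion ($2,106,000) is divided into 3 shares of $702,000: Jakob's $702,000 share passes to Jakob's issue; Vidar's $702,000 share passes to Vidar's issue; Marit's $702,000 share passes to Marit's issue.
Jakob's share ($702,000) is divided into 3 shares of $234,000: Quilla, Priya, and Linnea each take $234,000.
Vidar's share ($702,000) is divided into 2 shares of $351,000: Pieter and Yara each take $351,000.
Marit's share ($702,000) is divided into 4 shares of $175,500: Vikram, Matthias, Teodor, and Harun each take $175,500.

Dario: $702,000; Quilla: $234,000; Priya: $234,000; Linnea: $234,000; Pieter: $351,000; Yara: $351,000; Vikram: $175,500; Matthias: $175,500; Teodor: $175,500; Harun: $175,500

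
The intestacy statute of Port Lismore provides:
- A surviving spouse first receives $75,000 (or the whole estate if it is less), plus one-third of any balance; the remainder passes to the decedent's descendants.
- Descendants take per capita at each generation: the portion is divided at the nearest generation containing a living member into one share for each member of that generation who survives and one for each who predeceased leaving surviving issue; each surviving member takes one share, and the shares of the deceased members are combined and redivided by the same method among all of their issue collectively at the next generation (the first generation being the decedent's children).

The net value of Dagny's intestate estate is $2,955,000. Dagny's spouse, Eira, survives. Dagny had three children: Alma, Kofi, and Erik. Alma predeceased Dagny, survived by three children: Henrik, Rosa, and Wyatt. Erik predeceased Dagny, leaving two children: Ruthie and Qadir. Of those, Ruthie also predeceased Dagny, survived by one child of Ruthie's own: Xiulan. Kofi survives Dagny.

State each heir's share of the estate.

Eira first takes $75,000, leaving a balance of $2,880,000. Eira then takes one-third of the balance ($960,000), for a total of $1,035,000. The remaining $1,920,000 passes to the descendants.
The descendants' portion ($1,920,000) is divided at the children's generation into 3 shares of $640,000. Kofi takes $640,000. The 2 shares of the deceased (Alma and Erik) are combined into a pool of $1,280,000.
That pool ($1,280,000) is divided at the grandchildren's generation into 5 shares of $256,000. Henrik, Rosa, Wyatt, and Qadir each take $256,000. The remaining share for the deceased Ruthie ($256,000) is carried to the next generation.
That pool ($256,000) passes entirely to Xiulan, the sole taker at the great-grandchildren's generation.

Eira: $1,035,000; Henrik: $256,000; Rosa: $256,000; Wyatt: $256,000; Kofi: $640,000; Xiulan: $256,000; Qadir: $256,000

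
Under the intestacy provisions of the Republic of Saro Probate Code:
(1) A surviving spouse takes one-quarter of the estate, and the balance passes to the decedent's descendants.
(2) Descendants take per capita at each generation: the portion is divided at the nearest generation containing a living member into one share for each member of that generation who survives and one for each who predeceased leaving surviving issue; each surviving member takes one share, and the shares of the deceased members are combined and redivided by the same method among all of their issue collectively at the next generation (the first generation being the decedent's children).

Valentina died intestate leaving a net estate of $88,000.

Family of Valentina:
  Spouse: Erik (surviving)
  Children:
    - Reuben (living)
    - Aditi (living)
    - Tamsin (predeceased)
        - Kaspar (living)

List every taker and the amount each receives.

Erik takes one-quarter of $88,000 = $22,000. The remaining $66,000 passes to the descendants.
The descendants' portion ($66,000) is divided at the children's generation into 3 shares of $22,000. Reuben and Aditi each take $22,000. The remaining share for the deceased Tamsin ($22,000) is carried to the next generation.
That pool ($22,000) passes entirely to Kaspar, the sole taker at the grandchildren's generation.

Erik: $22,000; Reuben: $22,000; Aditi: $22,000; Kaspar: $22,000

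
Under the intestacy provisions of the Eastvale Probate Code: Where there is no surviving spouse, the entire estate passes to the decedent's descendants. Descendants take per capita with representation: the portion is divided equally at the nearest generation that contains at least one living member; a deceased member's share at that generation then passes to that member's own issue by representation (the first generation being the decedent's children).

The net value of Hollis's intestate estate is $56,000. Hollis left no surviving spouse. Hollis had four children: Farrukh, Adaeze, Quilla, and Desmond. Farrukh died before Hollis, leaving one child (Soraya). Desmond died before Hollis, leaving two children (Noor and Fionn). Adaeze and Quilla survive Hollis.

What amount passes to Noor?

Noor receives $7,000.

The entire $56,000 passes to the descendants.
That amount ($56,000) is divided into 4 shares of $14,000: Adaeze and Quilla each take $14,000; Farrukh's $14,000 share passes to Farrukh's issue; Desmond's $14,000 share passes to Desmond's issue.
Farrukh's share ($14,000) passes entirely to Soraya.
Desmond's share ($14,000) is divided into 2 shares of $7,000: Noor and Fionn each take $7,000.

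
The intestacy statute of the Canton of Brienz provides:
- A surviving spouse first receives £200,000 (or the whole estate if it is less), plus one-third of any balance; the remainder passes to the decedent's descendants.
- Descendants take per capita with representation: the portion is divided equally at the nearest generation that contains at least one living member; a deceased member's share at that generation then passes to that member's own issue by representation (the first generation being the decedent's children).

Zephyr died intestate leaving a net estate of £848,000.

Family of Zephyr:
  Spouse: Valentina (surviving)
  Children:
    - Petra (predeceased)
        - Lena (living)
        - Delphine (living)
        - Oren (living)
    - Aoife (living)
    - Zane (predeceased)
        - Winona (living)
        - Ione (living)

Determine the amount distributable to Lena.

Lena receives £48,000.

Valentina first takes £200,000, leaving a balance of £648,000. Valentina then takes one-third of the balance (£216,000), for a total of £416,000. The remaining £432,000 passes to the descendants.
The descendants' portion (£432,000) is divided into 3 shares of £144,000: Aoife takes £144,000; Petra's £144,000 share passes to Petra's issue; Zane's £144,000 share passes to Zane's issue.
Petra's share (£144,000) is divided into 3 shares of £48,000: Lena, Delphine, and Oren each take £48,000.
Zane's share (£144,000) is divided into 2 shares of £72,000: Winona and Ione each take £72,000.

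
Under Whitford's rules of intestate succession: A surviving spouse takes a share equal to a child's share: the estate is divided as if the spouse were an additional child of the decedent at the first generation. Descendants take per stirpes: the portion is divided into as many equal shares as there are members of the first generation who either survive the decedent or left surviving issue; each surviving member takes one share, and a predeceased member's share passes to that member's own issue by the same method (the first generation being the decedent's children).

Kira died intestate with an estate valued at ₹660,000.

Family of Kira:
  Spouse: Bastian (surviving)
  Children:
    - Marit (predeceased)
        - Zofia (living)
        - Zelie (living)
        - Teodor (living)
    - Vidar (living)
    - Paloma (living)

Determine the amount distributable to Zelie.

Zelie receives ₹55,000.

The spouse counts as an additional share at the children's level, so there are 4 primary shares of ₹165,000. Bastian takes one such share (₹165,000).
The children's combined portion (₹495,000) is divided into 3 shares of ₹165,000: Vidar and Paloma each take ₹165,000; Marit's ₹165,000 share passes to Marit's issue.
Marit's share (₹165,000) is divided into 3 shares of ₹55,000: Zofia, Zelie, and Teodor each take ₹55,000.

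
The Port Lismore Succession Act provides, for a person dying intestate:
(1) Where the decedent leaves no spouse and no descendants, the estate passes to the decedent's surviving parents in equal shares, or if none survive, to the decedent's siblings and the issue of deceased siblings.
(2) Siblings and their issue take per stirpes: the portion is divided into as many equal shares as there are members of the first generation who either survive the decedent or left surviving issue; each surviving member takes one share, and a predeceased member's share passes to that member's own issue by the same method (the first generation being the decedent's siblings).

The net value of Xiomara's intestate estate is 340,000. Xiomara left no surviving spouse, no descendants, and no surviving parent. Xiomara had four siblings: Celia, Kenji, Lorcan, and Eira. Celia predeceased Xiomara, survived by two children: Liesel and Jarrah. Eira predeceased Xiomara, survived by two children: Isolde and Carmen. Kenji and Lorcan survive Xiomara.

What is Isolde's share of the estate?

Isolde receives 42,500.

The entire 340,000 passes to the siblings and their issue.
That amount (340,000) is divided into 4 shares of 85,000: Kenji and Lorcan each take 85,000; Celia's 85,000 share passes to Celia's issue; Eira's 85,000 share passes to Eira's issue.
Celia's share (85,000) is divided into 2 shares of 42,500: Liesel and Jarrah each take 42,500.
Eira's share (85,000) is divided into 2 shares of 42,500: Isolde and Carmen each take 42,500.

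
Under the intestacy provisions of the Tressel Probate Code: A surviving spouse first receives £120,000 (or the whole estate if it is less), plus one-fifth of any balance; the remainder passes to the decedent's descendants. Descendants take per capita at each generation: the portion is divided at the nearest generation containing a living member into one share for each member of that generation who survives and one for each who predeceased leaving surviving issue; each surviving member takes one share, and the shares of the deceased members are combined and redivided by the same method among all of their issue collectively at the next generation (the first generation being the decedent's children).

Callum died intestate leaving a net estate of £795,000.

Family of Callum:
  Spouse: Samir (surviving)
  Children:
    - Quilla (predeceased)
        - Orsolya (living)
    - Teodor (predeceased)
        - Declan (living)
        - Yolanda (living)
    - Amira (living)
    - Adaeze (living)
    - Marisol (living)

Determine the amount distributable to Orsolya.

Orsolya receives £72,000.

Samir first takes £120,000, leaving a balance of £675,000. Samir then takes one-fifth of the balance (£135,000), for a total of £255,000. The remaining £540,000 passes to the descendants.
The descendants' portion (£540,000) is divided at the children's generation into 5 shares of £108,000. Amira, Adaeze, and Marisol each take £108,000. The 2 shares of the deceased (Quilla and Teodor) are combined into a pool of £216,000.
That pool (£216,000) is divided at the grandchildren's generation equally among Orsolya, Declan, and Yolanda: £72,000 each.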